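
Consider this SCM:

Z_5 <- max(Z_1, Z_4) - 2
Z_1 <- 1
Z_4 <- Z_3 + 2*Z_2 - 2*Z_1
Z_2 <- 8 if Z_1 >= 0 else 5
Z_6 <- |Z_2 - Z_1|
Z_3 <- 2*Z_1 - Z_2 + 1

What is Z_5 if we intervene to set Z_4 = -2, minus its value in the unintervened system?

Intervening sets Z_4 = -2 and removes its equation (Z_4 <- Z_3 + 2*Z_2 - 2*Z_1).
Z_5 = max(Z_1, Z_4) - 2  [with Z_1=1, Z_4=-2]  = -1
Without intervention: Z_2 = 8 if Z_1 >= 0 else 5  [with Z_1=1]  = 8; Z_3 = 2*Z_1 - Z_2 + 1  [with Z_1=1, Z_2=8]  = -5; Z_4 = Z_3 + 2*Z_2 - 2*Z_1  [with Z_3=-5, Z_2=8, Z_1=1]  = 9; Z_5 = max(Z_1, Z_4) - 2  [with Z_1=1, Z_4=9]  = 7.
Change = -1 − 7 = -8.

-8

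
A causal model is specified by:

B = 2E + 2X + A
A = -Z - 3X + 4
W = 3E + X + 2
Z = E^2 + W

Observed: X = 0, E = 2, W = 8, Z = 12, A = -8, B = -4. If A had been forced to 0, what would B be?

4

The intervention breaks the incoming arrows to A: A = -Z - 3X + 4 no longer applies, and A = 0.
B = 2E + 2X + A  [with E=2, X=0, A=0]  = 4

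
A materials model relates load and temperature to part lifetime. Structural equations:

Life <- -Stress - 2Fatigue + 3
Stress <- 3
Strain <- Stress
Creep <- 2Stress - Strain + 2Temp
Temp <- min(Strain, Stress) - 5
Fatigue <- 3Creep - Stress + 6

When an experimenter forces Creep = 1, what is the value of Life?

-12

Under do(Creep=1), the mechanism Creep <- 2Stress - Strain + 2Temp is discarded; Creep is fixed at 1.
Fatigue = 3Creep - Stress + 6  [with Creep=1, Stress=3]  = 6
Life = -Stress - 2Fatigue + 3  [with Stress=3, Fatigue=6]  = -12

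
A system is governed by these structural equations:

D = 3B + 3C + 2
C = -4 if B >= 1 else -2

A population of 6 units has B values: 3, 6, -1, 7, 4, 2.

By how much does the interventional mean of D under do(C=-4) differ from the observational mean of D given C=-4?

-2.7

Under do(C=-4), C's equation is replaced by C=-4 for every unit. Per-unit D: -1, 8, -13, 11, 2, -4. Mean = 0.5.
E[D|C=-4] averages over only the 5 units with C=-4 (B = 3, 6, 7, 4, 2): D = -1, 8, 11, 2, -4, mean 3.2.
Difference = 0.5 − 3.2 = -2.7.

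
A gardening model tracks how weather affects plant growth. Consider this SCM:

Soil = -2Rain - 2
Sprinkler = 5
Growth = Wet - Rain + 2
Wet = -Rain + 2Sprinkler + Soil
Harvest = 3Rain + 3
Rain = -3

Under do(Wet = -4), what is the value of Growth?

1

Intervening sets Wet = -4 and removes its equation (Wet = -Rain + 2Sprinkler + Soil).
Growth = Wet - Rain + 2  [with Wet=-4, Rain=-3]  = 1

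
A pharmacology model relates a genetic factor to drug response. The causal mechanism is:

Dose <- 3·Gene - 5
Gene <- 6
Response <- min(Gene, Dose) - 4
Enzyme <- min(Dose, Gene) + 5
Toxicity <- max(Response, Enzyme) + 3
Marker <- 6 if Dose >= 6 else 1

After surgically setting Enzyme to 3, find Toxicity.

6

The intervention breaks the incoming arrows to Enzyme: Enzyme <- min(Dose, Gene) + 5 no longer applies, and Enzyme = 3.
Dose = 3·Gene - 5  [with Gene=6]  = 13
Response = min(Gene, Dose) - 4  [with Gene=6, Dose=13]  = 2
Toxicity = max(Response, Enzyme) + 3  [with Response=2, Enzyme=3]  = 6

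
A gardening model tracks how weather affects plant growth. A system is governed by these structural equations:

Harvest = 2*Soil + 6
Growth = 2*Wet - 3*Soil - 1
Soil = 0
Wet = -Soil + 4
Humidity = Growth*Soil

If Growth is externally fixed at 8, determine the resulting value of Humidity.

0

The intervention breaks the incoming arrows to Growth: Growth = 2*Wet - 3*Soil - 1 no longer applies, and Growth = 8.
Humidity = Growth*Soil  [with Growth=8, Soil=0]  = 0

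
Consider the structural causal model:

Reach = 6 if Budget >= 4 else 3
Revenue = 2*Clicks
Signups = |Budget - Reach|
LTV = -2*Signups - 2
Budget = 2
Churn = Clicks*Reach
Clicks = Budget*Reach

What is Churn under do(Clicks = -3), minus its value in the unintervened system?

-27

do(Clicks=-3) replaces the equation Clicks = Budget*Reach with the constant Clicks = -3.
Reach = 6 if Budget >= 4 else 3  [with Budget=2]  = 3
Churn = Clicks*Reach  [with Clicks=-3, Reach=3]  = -9
Without intervention: Reach = 6 if Budget >= 4 else 3  [with Budget=2]  = 3; Clicks = Budget*Reach  [with Budget=2, Reach=3]  = 6; Churn = Clicks*Reach  [with Clicks=6, Reach=3]  = 18.
Change = -9 − 18 = -27.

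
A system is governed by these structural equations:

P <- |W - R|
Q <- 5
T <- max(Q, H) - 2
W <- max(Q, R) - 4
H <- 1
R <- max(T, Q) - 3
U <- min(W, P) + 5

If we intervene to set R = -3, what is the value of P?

Under do(R=-3), the mechanism R <- max(T, Q) - 3 is discarded; R is fixed at -3.
W = max(Q, R) - 4  [with Q=5, R=-3]  = 1
P = |W - R|  [with W=1, R=-3]  = 4

4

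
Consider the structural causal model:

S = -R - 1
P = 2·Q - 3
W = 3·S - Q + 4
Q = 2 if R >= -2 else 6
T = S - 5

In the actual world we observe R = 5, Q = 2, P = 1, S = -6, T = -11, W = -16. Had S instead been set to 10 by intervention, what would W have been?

Under do(S=10), the mechanism S = -R - 1 is discarded; S is fixed at 10.
Q = 2 if R >= -2 else 6  [with R=5]  = 2
W = 3·S - Q + 4  [with S=10, Q=2]  = 32

32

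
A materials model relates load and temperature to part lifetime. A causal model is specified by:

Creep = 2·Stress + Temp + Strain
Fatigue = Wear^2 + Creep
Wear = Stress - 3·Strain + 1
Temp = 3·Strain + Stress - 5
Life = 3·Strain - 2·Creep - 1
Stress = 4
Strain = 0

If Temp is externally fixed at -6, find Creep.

2

The intervention breaks the incoming arrows to Temp: Temp = 3·Strain + Stress - 5 no longer applies, and Temp = -6.
Creep = 2·Stress + Temp + Strain  [with Stress=4, Temp=-6, Strain=0]  = 2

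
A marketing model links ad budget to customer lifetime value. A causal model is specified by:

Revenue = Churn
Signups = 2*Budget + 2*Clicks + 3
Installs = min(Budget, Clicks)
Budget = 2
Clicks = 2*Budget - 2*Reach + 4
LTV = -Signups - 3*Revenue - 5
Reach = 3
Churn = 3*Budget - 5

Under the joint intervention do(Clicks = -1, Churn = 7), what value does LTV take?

-31

Setting Clicks = -1, Churn = 7 by intervention discards those variables' equations.
Signups = 2*Budget + 2*Clicks + 3  [with Budget=2, Clicks=-1]  = 5
Revenue = Churn  [with Churn=7]  = 7
LTV = -Signups - 3*Revenue - 5  [with Signups=5, Revenue=7]  = -31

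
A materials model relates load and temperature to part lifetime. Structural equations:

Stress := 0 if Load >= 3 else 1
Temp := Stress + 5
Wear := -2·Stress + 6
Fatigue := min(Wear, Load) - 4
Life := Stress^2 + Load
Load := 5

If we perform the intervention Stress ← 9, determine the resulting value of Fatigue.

-16

do(Stress=9) replaces the equation Stress := 0 if Load >= 3 else 1 with the constant Stress = 9.
Wear = -2·Stress + 6  [with Stress=9]  = -12
Fatigue = min(Wear, Load) - 4  [with Wear=-12, Load=5]  = -16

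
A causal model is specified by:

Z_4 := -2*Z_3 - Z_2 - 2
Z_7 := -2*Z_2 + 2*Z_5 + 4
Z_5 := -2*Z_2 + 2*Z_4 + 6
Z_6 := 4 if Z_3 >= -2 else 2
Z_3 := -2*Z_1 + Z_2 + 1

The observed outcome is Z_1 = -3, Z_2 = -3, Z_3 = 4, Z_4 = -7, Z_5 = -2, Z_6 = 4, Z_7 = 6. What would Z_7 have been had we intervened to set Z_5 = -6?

Under do(Z_5=-6), the mechanism Z_5 := -2*Z_2 + 2*Z_4 + 6 is discarded; Z_5 is fixed at -6.
Z_7 = -2*Z_2 + 2*Z_5 + 4  [with Z_2=-3, Z_5=-6]  = -2

-2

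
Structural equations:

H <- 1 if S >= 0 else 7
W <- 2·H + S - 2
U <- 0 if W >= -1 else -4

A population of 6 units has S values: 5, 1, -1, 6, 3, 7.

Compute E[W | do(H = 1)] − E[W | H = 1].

-0.9

Under do(H=1), H's equation is replaced by H=1 for every unit. Per-unit W: 5, 1, -1, 6, 3, 7. Mean = 3.5.
E[W|H=1] averages over only the 5 units with H=1 (S = 5, 1, 6, 3, 7): W = 5, 1, 6, 3, 7, mean 4.4.
Difference = 3.5 − 4.4 = -0.9.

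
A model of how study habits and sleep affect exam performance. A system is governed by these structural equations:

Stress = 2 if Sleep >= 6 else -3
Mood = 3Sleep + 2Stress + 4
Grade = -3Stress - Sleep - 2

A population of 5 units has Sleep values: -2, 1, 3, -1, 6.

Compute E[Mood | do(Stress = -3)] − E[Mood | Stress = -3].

3.45

Every unit gets Stress=-3 under the intervention. Mood values become -8, 1, 7, -5, 16; E[Mood|do(Stress=-3)] = 2.2.
Conditioning on Stress=-3 selects the 4 unit(s) with Sleep ∈ {-2, 1, 3, -1}. Their Mood values: -8, 1, 7, -5. Mean = -1.25.
Difference = 2.2 − (-1.25) = 3.45.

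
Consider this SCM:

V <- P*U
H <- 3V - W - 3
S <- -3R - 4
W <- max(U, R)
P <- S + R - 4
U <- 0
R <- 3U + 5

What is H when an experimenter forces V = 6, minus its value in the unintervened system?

18

Intervening sets V = 6 and removes its equation (V <- P*U).
R = 3U + 5  [with U=0]  = 5
W = max(U, R)  [with U=0, R=5]  = 5
H = 3V - W - 3  [with V=6, W=5]  = 10
Without intervention: R = 3U + 5  [with U=0]  = 5; W = max(U, R)  [with U=0, R=5]  = 5; S = -3R - 4  [with R=5]  = -19; P = S + R - 4  [with S=-19, R=5]  = -18; V = P*U  [with P=-18, U=0]  = 0; H = 3V - W - 3  [with V=0, W=5]  = -8.
Change = 10 − (-8) = 18.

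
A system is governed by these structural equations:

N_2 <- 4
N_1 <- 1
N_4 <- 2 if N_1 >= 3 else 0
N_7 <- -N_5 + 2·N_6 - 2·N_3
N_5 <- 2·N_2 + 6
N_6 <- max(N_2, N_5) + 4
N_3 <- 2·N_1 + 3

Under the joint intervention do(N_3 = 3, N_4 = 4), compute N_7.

Under do(N_3 = 3, N_4 = 4), each intervened variable's structural equation is replaced by its fixed value.
N_5 = 2·N_2 + 6  [with N_2=4]  = 14
N_6 = max(N_2, N_5) + 4  [with N_2=4, N_5=14]  = 18
N_7 = -N_5 + 2·N_6 - 2·N_3  [with N_5=14, N_6=18, N_3=3]  = 16

16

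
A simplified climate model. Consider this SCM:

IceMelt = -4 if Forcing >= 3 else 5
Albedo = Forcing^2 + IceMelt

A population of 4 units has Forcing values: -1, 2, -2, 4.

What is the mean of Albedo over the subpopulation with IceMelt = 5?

Observing IceMelt=5 restricts to units where IceMelt's equation naturally yields 5: Forcing ∈ {-1, 2, -2}. In that subpopulation Albedo = 6, 9, 9, mean 8.

8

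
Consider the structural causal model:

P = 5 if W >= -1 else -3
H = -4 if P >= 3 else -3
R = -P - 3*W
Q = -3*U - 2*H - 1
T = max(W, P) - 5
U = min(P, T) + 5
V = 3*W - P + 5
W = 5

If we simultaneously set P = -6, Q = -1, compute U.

-1

Under do(P = -6, Q = -1), each intervened variable's structural equation is replaced by its fixed value.
T = max(W, P) - 5  [with W=5, P=-6]  = 0
U = min(P, T) + 5  [with P=-6, T=0]  = -1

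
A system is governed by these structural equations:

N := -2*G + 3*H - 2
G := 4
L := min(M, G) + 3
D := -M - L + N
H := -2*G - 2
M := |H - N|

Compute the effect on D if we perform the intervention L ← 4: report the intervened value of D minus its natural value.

The intervention breaks the incoming arrows to L: L := min(M, G) + 3 no longer applies, and L = 4.
H = -2*G - 2  [with G=4]  = -10
N = -2*G + 3*H - 2  [with G=4, H=-10]  = -40
M = |H - N|  [with H=-10, N=-40]  = 30
D = -M - L + N  [with M=30, L=4, N=-40]  = -74
Without intervention: H = -2*G - 2  [with G=4]  = -10; N = -2*G + 3*H - 2  [with G=4, H=-10]  = -40; M = |H - N|  [with H=-10, N=-40]  = 30; L = min(M, G) + 3  [with M=30, G=4]  = 7; D = -M - L + N  [with M=30, L=7, N=-40]  = -77.
Change = -74 − (-77) = 3.

3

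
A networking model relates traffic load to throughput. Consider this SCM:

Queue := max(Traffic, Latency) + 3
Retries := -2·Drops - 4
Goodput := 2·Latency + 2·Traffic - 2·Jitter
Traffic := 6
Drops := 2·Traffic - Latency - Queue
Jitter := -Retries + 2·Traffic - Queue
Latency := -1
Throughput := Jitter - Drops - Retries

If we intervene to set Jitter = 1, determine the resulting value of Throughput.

Intervening sets Jitter = 1 and removes its equation (Jitter := -Retries + 2·Traffic - Queue).
Queue = max(Traffic, Latency) + 3  [with Traffic=6, Latency=-1]  = 9
Drops = 2·Traffic - Latency - Queue  [with Traffic=6, Latency=-1, Queue=9]  = 4
Retries = -2·Drops - 4  [with Drops=4]  = -12
Throughput = Jitter - Drops - Retries  [with Jitter=1, Drops=4, Retries=-12]  = 9

9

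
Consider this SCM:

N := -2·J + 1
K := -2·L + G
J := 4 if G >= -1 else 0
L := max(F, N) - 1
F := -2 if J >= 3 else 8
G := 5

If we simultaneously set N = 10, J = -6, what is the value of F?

8

Setting N = 10, J = -6 by intervention discards those variables' equations.
F = -2 if J >= 3 else 8  [with J=-6]  = 8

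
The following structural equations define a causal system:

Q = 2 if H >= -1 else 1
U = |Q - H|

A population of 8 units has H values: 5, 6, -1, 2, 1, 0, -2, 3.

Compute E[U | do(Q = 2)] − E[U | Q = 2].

do(Q=2) breaks Q's dependence on H. With Q=2 fixed, U across the units is 3, 4, 3, 0, 1, 2, 4, 1, mean 2.25.
Conditioning on Q=2 selects the 7 unit(s) with H ∈ {5, 6, -1, 2, 1, 0, 3}. Their U values: 3, 4, 3, 0, 1, 2, 1. Mean = 2.
Difference = 2.25 − 2 = 0.25.

0.25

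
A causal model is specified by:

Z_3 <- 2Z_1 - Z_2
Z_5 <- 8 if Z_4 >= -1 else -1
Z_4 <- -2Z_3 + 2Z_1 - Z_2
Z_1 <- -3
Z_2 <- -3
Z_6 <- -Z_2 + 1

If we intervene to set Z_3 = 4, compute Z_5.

-1

do(Z_3=4) replaces the equation Z_3 <- 2Z_1 - Z_2 with the constant Z_3 = 4.
Z_4 = -2Z_3 + 2Z_1 - Z_2  [with Z_3=4, Z_1=-3, Z_2=-3]  = -11
Z_5 = 8 if Z_4 >= -1 else -1  [with Z_4=-11]  = -1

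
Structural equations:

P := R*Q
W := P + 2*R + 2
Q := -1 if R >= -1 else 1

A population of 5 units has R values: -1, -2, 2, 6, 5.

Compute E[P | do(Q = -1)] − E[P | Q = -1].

do(Q=-1) breaks Q's dependence on R. With Q=-1 fixed, P across the units is 1, 2, -2, -6, -5, mean -2.
Conditioning on Q=-1 selects the 4 unit(s) with R ∈ {-1, 2, 6, 5}. Their P values: 1, -2, -6, -5. Mean = -3.
Difference = -2 − (-3) = 1.

1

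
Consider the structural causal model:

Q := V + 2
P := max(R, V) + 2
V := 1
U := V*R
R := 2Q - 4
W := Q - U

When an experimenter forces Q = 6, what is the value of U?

8

Under do(Q=6), the mechanism Q := V + 2 is discarded; Q is fixed at 6.
R = 2Q - 4  [with Q=6]  = 8
U = V*R  [with V=1, R=8]  = 8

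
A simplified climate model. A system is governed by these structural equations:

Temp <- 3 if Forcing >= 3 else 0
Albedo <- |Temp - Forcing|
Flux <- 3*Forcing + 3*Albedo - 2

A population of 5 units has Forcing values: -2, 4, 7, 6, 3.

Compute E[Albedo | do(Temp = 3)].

Under do(Temp=3), Temp's equation is replaced by Temp=3 for every unit. Per-unit Albedo: 5, 1, 4, 3, 0. Mean = 2.6.

2.6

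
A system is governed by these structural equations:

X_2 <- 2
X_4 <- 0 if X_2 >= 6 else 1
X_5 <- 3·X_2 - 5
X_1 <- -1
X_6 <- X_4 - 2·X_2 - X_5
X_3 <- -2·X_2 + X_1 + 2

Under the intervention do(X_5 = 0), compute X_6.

-3

The intervention breaks the incoming arrows to X_5: X_5 <- 3·X_2 - 5 no longer applies, and X_5 = 0.
X_4 = 0 if X_2 >= 6 else 1  [with X_2=2]  = 1
X_6 = X_4 - 2·X_2 - X_5  [with X_4=1, X_2=2, X_5=0]  = -3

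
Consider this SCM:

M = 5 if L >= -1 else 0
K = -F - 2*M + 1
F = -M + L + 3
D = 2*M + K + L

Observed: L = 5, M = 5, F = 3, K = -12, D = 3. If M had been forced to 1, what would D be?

do(M=1) replaces the equation M = 5 if L >= -1 else 0 with the constant M = 1.
F = -M + L + 3  [with M=1, L=5]  = 7
K = -F - 2*M + 1  [with F=7, M=1]  = -8
D = 2*M + K + L  [with M=1, K=-8, L=5]  = -1

-1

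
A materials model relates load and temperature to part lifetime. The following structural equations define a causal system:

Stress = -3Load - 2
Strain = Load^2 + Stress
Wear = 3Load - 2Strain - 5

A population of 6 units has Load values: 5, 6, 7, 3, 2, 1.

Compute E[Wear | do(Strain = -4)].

15

do(Strain=-4) breaks Strain's dependence on Load. With Strain=-4 fixed, Wear across the units is 18, 21, 24, 12, 9, 6, mean 15.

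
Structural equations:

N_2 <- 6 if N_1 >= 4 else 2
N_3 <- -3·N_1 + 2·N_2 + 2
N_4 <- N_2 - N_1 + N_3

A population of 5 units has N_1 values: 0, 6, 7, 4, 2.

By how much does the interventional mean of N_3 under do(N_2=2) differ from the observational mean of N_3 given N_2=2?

-8.4

do(N_2=2) breaks N_2's dependence on N_1. With N_2=2 fixed, N_3 across the units is 6, -12, -15, -6, 0, mean -5.4.
E[N_3|N_2=2] averages over only the 2 units with N_2=2 (N_1 = 0, 2): N_3 = 6, 0, mean 3.
Difference = -5.4 − 3 = -8.4.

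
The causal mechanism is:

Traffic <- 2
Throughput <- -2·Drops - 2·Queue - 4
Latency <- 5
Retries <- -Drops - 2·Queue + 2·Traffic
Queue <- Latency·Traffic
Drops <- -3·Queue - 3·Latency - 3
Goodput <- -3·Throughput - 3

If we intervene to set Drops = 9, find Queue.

10

Under do(Drops=9), the mechanism Drops <- -3·Queue - 3·Latency - 3 is discarded; Drops is fixed at 9.
Since Queue is not a descendant of the intervened variable, it is unaffected.
Queue = Latency·Traffic  [with Latency=5, Traffic=2]  = 10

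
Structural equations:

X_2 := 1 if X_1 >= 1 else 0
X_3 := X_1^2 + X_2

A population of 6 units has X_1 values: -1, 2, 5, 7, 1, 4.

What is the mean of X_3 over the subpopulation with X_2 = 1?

Observing X_2=1 restricts to units where X_2's equation naturally yields 1: X_1 ∈ {2, 5, 7, 1, 4}. In that subpopulation X_3 = 5, 26, 50, 2, 17, mean 20.

20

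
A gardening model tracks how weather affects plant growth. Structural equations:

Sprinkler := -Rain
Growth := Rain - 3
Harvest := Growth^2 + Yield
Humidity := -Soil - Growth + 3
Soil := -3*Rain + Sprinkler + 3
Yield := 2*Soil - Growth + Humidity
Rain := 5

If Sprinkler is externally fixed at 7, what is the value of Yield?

Under do(Sprinkler=7), the mechanism Sprinkler := -Rain is discarded; Sprinkler is fixed at 7.
Soil = -3*Rain + Sprinkler + 3  [with Rain=5, Sprinkler=7]  = -5
Growth = Rain - 3  [with Rain=5]  = 2
Humidity = -Soil - Growth + 3  [with Soil=-5, Growth=2]  = 6
Yield = 2*Soil - Growth + Humidity  [with Soil=-5, Growth=2, Humidity=6]  = -6

-6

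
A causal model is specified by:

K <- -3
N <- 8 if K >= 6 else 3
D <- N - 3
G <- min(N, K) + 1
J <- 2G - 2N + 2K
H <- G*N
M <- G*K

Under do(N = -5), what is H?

Under do(N=-5), the mechanism N <- 8 if K >= 6 else 3 is discarded; N is fixed at -5.
G = min(N, K) + 1  [with N=-5, K=-3]  = -4
H = G*N  [with G=-4, N=-5]  = 20

20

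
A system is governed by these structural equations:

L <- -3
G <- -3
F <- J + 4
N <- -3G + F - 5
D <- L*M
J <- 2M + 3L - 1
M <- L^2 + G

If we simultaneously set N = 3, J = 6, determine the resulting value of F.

Setting N = 3, J = 6 by intervention discards those variables' equations.
F = J + 4  [with J=6]  = 10

10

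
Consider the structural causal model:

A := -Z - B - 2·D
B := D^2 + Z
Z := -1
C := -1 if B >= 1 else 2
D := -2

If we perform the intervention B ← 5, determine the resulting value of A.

0

The intervention breaks the incoming arrows to B: B := D^2 + Z no longer applies, and B = 5.
A = -Z - B - 2·D  [with Z=-1, B=5, D=-2]  = 0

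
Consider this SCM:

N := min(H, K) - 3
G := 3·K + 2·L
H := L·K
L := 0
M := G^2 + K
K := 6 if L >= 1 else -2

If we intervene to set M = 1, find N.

-5

do(M=1) replaces the equation M := G^2 + K with the constant M = 1.
No directed path runs from M to N, so N keeps its natural value.
K = 6 if L >= 1 else -2  [with L=0]  = -2
H = L·K  [with L=0, K=-2]  = 0
N = min(H, K) - 3  [with H=0, K=-2]  = -5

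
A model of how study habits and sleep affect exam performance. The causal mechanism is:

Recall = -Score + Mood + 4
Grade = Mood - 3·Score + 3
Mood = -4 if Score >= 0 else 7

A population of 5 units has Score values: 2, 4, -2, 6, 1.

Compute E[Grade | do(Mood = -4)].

-7.6

The intervention sets Mood=-4 in all 5 units regardless of Score. Recomputing Grade per unit gives -7, -13, 5, -19, -4; average -7.6.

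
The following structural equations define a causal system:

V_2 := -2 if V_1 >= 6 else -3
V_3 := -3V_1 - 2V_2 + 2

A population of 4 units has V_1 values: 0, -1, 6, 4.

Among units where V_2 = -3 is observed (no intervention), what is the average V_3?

5

Observing V_2=-3 restricts to units where V_2's equation naturally yields -3: V_1 ∈ {0, -1, 4}. In that subpopulation V_3 = 8, 11, -4, mean 5.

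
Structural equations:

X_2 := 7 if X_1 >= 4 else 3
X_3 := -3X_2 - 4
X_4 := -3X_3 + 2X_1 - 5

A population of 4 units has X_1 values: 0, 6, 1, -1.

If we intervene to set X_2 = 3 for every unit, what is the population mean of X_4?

37

The intervention sets X_2=3 in all 4 units regardless of X_1. Recomputing X_4 per unit gives 34, 46, 36, 32; average 37.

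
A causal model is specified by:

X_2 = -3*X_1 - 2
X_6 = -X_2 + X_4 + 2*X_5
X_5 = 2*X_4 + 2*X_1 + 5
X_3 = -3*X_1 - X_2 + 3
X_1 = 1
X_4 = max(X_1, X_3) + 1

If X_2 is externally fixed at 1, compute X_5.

11

do(X_2=1) replaces the equation X_2 = -3*X_1 - 2 with the constant X_2 = 1.
X_3 = -3*X_1 - X_2 + 3  [with X_1=1, X_2=1]  = -1
X_4 = max(X_1, X_3) + 1  [with X_1=1, X_3=-1]  = 2
X_5 = 2*X_4 + 2*X_1 + 5  [with X_4=2, X_1=1]  = 11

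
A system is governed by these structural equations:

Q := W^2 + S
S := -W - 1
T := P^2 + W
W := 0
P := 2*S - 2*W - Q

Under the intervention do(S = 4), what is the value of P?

4

Under do(S=4), the mechanism S := -W - 1 is discarded; S is fixed at 4.
Q = W^2 + S  [with W=0, S=4]  = 4
P = 2*S - 2*W - Q  [with S=4, W=0, Q=4]  = 4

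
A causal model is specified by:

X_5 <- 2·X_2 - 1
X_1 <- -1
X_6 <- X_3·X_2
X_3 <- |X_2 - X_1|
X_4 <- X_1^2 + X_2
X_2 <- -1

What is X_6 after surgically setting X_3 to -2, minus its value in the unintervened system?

The intervention breaks the incoming arrows to X_3: X_3 <- |X_2 - X_1| no longer applies, and X_3 = -2.
X_6 = X_3·X_2  [with X_3=-2, X_2=-1]  = 2
Without intervention: X_3 = |X_2 - X_1|  [with X_2=-1, X_1=-1]  = 0; X_6 = X_3·X_2  [with X_3=0, X_2=-1]  = 0.
Change = 2 − 0 = 2.

2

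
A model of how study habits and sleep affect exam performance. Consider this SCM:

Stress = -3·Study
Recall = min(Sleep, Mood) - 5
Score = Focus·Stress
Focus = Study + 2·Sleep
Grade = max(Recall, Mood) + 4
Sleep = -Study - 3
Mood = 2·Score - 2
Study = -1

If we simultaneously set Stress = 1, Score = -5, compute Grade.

-8

The joint intervention fixes Stress = 1, Score = -5, removing each variable's own equation.
Sleep = -Study - 3  [with Study=-1]  = -2
Mood = 2·Score - 2  [with Score=-5]  = -12
Recall = min(Sleep, Mood) - 5  [with Sleep=-2, Mood=-12]  = -17
Grade = max(Recall, Mood) + 4  [with Recall=-17, Mood=-12]  = -8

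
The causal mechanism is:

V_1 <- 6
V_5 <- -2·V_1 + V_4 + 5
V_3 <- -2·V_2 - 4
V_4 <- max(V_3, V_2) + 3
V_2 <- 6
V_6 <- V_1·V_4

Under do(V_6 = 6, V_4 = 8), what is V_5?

Setting V_6 = 6, V_4 = 8 by intervention discards those variables' equations.
V_5 = -2·V_1 + V_4 + 5  [with V_1=6, V_4=8]  = 1

1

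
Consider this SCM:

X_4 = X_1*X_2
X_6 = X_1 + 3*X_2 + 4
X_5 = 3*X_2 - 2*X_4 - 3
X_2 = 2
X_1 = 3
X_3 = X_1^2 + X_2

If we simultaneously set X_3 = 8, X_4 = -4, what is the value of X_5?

Setting X_3 = 8, X_4 = -4 by intervention discards those variables' equations.
X_5 = 3*X_2 - 2*X_4 - 3  [with X_2=2, X_4=-4]  = 11

11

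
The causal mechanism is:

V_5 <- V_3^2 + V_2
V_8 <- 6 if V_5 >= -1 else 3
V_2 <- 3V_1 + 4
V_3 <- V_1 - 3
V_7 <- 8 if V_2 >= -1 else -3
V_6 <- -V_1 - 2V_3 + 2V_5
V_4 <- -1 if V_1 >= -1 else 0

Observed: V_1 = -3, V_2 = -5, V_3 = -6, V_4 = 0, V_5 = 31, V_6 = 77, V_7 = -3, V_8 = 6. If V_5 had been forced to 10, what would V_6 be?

The intervention breaks the incoming arrows to V_5: V_5 <- V_3^2 + V_2 no longer applies, and V_5 = 10.
V_3 = V_1 - 3  [with V_1=-3]  = -6
V_6 = -V_1 - 2V_3 + 2V_5  [with V_1=-3, V_3=-6, V_5=10]  = 35

35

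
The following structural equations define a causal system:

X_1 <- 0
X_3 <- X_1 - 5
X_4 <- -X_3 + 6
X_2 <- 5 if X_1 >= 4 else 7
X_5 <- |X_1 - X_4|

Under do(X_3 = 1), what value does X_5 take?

do(X_3=1) replaces the equation X_3 <- X_1 - 5 with the constant X_3 = 1.
X_4 = -X_3 + 6  [with X_3=1]  = 5
X_5 = |X_1 - X_4|  [with X_1=0, X_4=5]  = 5

5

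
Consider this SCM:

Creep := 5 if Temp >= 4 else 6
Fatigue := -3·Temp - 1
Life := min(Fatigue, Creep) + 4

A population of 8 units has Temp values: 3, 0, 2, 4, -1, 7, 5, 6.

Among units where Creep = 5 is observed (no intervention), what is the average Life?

-13.5

E[Life|Creep=5] averages over only the 4 units with Creep=5 (Temp = 4, 7, 5, 6): Life = -9, -18, -12, -15, mean -13.5.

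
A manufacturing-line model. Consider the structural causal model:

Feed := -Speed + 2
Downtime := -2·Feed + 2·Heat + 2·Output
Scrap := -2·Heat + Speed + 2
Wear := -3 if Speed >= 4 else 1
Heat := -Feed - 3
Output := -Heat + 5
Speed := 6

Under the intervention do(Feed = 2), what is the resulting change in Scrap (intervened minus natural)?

do(Feed=2) replaces the equation Feed := -Speed + 2 with the constant Feed = 2.
Heat = -Feed - 3  [with Feed=2]  = -5
Scrap = -2·Heat + Speed + 2  [with Heat=-5, Speed=6]  = 18
Without intervention: Feed = -Speed + 2  [with Speed=6]  = -4; Heat = -Feed - 3  [with Feed=-4]  = 1; Scrap = -2·Heat + Speed + 2  [with Heat=1, Speed=6]  = 6.
Change = 18 − 6 = 12.

12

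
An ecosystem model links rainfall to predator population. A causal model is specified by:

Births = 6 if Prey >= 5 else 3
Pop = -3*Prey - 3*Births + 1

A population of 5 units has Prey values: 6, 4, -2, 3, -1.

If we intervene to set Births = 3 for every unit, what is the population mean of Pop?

-14

do(Births=3) breaks Births's dependence on Prey. With Births=3 fixed, Pop across the units is -26, -20, -2, -17, -5, mean -14.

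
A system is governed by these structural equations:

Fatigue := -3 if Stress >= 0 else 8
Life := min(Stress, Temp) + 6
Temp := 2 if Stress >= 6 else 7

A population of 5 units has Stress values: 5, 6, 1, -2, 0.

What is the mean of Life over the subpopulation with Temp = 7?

7

Observing Temp=7 restricts to units where Temp's equation naturally yields 7: Stress ∈ {5, 1, -2, 0}. In that subpopulation Life = 11, 7, 4, 6, mean 7.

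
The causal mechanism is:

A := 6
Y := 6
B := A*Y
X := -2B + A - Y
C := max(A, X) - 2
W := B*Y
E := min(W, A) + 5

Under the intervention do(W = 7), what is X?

-72

do(W=7) replaces the equation W := B*Y with the constant W = 7.
No directed path runs from W to X, so X keeps its natural value.
B = A*Y  [with A=6, Y=6]  = 36
X = -2B + A - Y  [with B=36, A=6, Y=6]  = -72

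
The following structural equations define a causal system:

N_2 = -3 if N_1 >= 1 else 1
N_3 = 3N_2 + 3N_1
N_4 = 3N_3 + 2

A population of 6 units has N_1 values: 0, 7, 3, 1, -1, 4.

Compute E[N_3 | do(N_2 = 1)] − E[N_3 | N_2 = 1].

8.5

Under do(N_2=1), N_2's equation is replaced by N_2=1 for every unit. Per-unit N_3: 3, 24, 12, 6, 0, 15. Mean = 10.
Observing N_2=1 restricts to units where N_2's equation naturally yields 1: N_1 ∈ {0, -1}. In that subpopulation N_3 = 3, 0, mean 1.5.
Difference = 10 − 1.5 = 8.5.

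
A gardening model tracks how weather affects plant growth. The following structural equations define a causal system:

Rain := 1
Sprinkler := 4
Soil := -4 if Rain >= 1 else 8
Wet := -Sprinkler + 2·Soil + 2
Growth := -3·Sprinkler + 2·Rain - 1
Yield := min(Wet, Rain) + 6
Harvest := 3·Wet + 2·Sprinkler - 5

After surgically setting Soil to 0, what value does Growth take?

do(Soil=0) replaces the equation Soil := -4 if Rain >= 1 else 8 with the constant Soil = 0.
Growth is not downstream of the intervention, so its value is determined by the original equations.
Growth = -3·Sprinkler + 2·Rain - 1  [with Sprinkler=4, Rain=1]  = -11

-11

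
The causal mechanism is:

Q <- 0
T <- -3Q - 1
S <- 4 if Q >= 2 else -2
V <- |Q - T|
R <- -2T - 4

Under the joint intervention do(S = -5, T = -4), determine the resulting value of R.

Setting S = -5, T = -4 by intervention discards those variables' equations.
R = -2T - 4  [with T=-4]  = 4

4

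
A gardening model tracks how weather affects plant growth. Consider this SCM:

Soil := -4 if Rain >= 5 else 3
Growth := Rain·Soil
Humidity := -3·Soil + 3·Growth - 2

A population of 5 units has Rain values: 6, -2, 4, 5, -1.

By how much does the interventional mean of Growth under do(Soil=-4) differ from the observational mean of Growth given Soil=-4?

do(Soil=-4) breaks Soil's dependence on Rain. With Soil=-4 fixed, Growth across the units is -24, 8, -16, -20, 4, mean -9.6.
E[Growth|Soil=-4] averages over only the 2 units with Soil=-4 (Rain = 6, 5): Growth = -24, -20, mean -22.
Difference = -9.6 − (-22) = 12.4.

12.4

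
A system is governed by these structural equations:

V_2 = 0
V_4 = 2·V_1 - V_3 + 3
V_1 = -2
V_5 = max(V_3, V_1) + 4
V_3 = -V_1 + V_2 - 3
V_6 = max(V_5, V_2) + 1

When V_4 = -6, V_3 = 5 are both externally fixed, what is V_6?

10

The joint intervention fixes V_4 = -6, V_3 = 5, removing each variable's own equation.
V_5 = max(V_3, V_1) + 4  [with V_3=5, V_1=-2]  = 9
V_6 = max(V_5, V_2) + 1  [with V_5=9, V_2=0]  = 10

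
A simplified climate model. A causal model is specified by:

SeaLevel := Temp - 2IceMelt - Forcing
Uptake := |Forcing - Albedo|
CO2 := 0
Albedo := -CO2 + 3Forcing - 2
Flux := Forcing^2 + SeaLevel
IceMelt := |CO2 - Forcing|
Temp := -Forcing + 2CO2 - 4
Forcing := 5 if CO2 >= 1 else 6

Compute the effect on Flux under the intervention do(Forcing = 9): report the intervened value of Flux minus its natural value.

33

Under do(Forcing=9), the mechanism Forcing := 5 if CO2 >= 1 else 6 is discarded; Forcing is fixed at 9.
Temp = -Forcing + 2CO2 - 4  [with Forcing=9, CO2=0]  = -13
IceMelt = |CO2 - Forcing|  [with CO2=0, Forcing=9]  = 9
SeaLevel = Temp - 2IceMelt - Forcing  [with Temp=-13, IceMelt=9, Forcing=9]  = -40
Flux = Forcing^2 + SeaLevel  [with Forcing=9, SeaLevel=-40]  = 41
Without intervention: Forcing = 5 if CO2 >= 1 else 6  [with CO2=0]  = 6; Temp = -Forcing + 2CO2 - 4  [with Forcing=6, CO2=0]  = -10; IceMelt = |CO2 - Forcing|  [with CO2=0, Forcing=6]  = 6; SeaLevel = Temp - 2IceMelt - Forcing  [with Temp=-10, IceMelt=6, Forcing=6]  = -28; Flux = Forcing^2 + SeaLevel  [with Forcing=6, SeaLevel=-28]  = 8.
Change = 41 − 8 = 33.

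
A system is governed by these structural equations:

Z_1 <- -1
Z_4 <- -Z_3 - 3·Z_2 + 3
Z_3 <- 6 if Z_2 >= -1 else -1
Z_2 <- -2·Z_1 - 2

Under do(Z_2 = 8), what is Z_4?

-27

Under do(Z_2=8), the mechanism Z_2 <- -2·Z_1 - 2 is discarded; Z_2 is fixed at 8.
Z_3 = 6 if Z_2 >= -1 else -1  [with Z_2=8]  = 6
Z_4 = -Z_3 - 3·Z_2 + 3  [with Z_3=6, Z_2=8]  = -27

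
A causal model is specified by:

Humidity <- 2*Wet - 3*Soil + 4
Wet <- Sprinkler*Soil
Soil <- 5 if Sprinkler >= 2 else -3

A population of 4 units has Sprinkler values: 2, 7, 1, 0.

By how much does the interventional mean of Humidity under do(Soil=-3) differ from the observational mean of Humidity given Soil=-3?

Every unit gets Soil=-3 under the intervention. Humidity values become 1, -29, 7, 13; E[Humidity|do(Soil=-3)] = -2.
Conditioning on Soil=-3 selects the 2 unit(s) with Sprinkler ∈ {1, 0}. Their Humidity values: 7, 13. Mean = 10.
Difference = -2 − 10 = -12.

-12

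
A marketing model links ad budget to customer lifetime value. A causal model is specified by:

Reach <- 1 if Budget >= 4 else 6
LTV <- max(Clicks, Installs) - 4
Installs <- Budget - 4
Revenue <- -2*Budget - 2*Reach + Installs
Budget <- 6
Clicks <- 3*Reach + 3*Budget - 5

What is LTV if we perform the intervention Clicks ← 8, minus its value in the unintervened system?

The intervention breaks the incoming arrows to Clicks: Clicks <- 3*Reach + 3*Budget - 5 no longer applies, and Clicks = 8.
Installs = Budget - 4  [with Budget=6]  = 2
LTV = max(Clicks, Installs) - 4  [with Clicks=8, Installs=2]  = 4
Without intervention: Reach = 1 if Budget >= 4 else 6  [with Budget=6]  = 1; Clicks = 3*Reach + 3*Budget - 5  [with Reach=1, Budget=6]  = 16; Installs = Budget - 4  [with Budget=6]  = 2; LTV = max(Clicks, Installs) - 4  [with Clicks=16, Installs=2]  = 12.
Change = 4 − 12 = -8.

-8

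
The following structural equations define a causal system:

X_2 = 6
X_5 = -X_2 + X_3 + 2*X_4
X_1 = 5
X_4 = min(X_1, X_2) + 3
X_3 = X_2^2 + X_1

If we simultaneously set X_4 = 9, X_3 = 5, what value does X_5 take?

The joint intervention fixes X_4 = 9, X_3 = 5, removing each variable's own equation.
X_5 = -X_2 + X_3 + 2*X_4  [with X_2=6, X_3=5, X_4=9]  = 17

17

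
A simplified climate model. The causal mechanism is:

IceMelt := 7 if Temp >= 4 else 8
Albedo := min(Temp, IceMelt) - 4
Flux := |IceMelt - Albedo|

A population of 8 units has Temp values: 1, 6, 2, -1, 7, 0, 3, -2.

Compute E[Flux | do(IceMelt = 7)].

Under do(IceMelt=7), IceMelt's equation is replaced by IceMelt=7 for every unit. Per-unit Flux: 10, 5, 9, 12, 4, 11, 8, 13. Mean = 9.

9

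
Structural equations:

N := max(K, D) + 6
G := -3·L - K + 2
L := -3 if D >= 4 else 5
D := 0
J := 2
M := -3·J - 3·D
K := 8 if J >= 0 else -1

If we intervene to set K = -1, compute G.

-12

Intervening sets K = -1 and removes its equation (K := 8 if J >= 0 else -1).
L = -3 if D >= 4 else 5  [with D=0]  = 5
G = -3·L - K + 2  [with L=5, K=-1]  = -12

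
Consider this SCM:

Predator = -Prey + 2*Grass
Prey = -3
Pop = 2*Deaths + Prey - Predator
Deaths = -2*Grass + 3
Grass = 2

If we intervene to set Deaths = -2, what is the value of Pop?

-14

Intervening sets Deaths = -2 and removes its equation (Deaths = -2*Grass + 3).
Predator = -Prey + 2*Grass  [with Prey=-3, Grass=2]  = 7
Pop = 2*Deaths + Prey - Predator  [with Deaths=-2, Prey=-3, Predator=7]  = -14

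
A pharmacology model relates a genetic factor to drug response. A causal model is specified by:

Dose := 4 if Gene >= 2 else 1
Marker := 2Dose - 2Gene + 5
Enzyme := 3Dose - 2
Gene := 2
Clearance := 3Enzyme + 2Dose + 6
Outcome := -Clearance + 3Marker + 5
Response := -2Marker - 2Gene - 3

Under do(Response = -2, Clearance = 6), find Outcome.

Under do(Response = -2, Clearance = 6), each intervened variable's structural equation is replaced by its fixed value.
Dose = 4 if Gene >= 2 else 1  [with Gene=2]  = 4
Marker = 2Dose - 2Gene + 5  [with Dose=4, Gene=2]  = 9
Outcome = -Clearance + 3Marker + 5  [with Clearance=6, Marker=9]  = 26

26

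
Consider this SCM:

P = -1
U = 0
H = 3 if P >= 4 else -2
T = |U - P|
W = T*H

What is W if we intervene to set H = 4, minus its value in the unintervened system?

do(H=4) replaces the equation H = 3 if P >= 4 else -2 with the constant H = 4.
T = |U - P|  [with U=0, P=-1]  = 1
W = T*H  [with T=1, H=4]  = 4
Without intervention: H = 3 if P >= 4 else -2  [with P=-1]  = -2; T = |U - P|  [with U=0, P=-1]  = 1; W = T*H  [with T=1, H=-2]  = -2.
Change = 4 − (-2) = 6.

6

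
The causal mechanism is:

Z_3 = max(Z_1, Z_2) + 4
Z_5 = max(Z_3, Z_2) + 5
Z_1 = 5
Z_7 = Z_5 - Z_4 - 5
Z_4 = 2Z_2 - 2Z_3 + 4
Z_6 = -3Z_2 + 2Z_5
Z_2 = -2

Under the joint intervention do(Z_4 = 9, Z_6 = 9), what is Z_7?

0

Setting Z_4 = 9, Z_6 = 9 by intervention discards those variables' equations.
Z_3 = max(Z_1, Z_2) + 4  [with Z_1=5, Z_2=-2]  = 9
Z_5 = max(Z_3, Z_2) + 5  [with Z_3=9, Z_2=-2]  = 14
Z_7 = Z_5 - Z_4 - 5  [with Z_5=14, Z_4=9]  = 0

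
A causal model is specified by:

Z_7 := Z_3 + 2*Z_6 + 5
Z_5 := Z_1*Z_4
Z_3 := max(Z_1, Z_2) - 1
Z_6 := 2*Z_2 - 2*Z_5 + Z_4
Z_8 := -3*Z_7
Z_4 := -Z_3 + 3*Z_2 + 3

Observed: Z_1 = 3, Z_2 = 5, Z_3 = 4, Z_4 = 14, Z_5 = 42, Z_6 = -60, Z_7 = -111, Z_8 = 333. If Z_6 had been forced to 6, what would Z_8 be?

-63

Intervening sets Z_6 = 6 and removes its equation (Z_6 := 2*Z_2 - 2*Z_5 + Z_4).
Z_3 = max(Z_1, Z_2) - 1  [with Z_1=3, Z_2=5]  = 4
Z_7 = Z_3 + 2*Z_6 + 5  [with Z_3=4, Z_6=6]  = 21
Z_8 = -3*Z_7  [with Z_7=21]  = -63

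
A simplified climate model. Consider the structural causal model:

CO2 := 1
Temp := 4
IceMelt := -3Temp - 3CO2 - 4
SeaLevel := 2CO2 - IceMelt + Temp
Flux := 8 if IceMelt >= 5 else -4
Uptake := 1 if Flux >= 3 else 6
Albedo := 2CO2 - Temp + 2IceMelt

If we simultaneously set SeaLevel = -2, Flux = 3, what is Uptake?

1

Under do(SeaLevel = -2, Flux = 3), each intervened variable's structural equation is replaced by its fixed value.
Uptake = 1 if Flux >= 3 else 6  [with Flux=3]  = 1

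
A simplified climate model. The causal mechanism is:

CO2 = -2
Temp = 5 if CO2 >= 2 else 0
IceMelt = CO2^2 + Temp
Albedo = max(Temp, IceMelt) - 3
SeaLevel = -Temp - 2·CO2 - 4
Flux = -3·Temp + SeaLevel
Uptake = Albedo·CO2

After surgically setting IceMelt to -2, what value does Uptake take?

The intervention breaks the incoming arrows to IceMelt: IceMelt = CO2^2 + Temp no longer applies, and IceMelt = -2.
Temp = 5 if CO2 >= 2 else 0  [with CO2=-2]  = 0
Albedo = max(Temp, IceMelt) - 3  [with Temp=0, IceMelt=-2]  = -3
Uptake = Albedo·CO2  [with Albedo=-3, CO2=-2]  = 6

6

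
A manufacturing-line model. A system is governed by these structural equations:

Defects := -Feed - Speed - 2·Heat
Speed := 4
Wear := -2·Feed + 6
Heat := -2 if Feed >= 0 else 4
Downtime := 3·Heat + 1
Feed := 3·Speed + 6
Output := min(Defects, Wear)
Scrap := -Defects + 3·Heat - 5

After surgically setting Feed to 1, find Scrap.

-10

Under do(Feed=1), the mechanism Feed := 3·Speed + 6 is discarded; Feed is fixed at 1.
Heat = -2 if Feed >= 0 else 4  [with Feed=1]  = -2
Defects = -Feed - Speed - 2·Heat  [with Feed=1, Speed=4, Heat=-2]  = -1
Scrap = -Defects + 3·Heat - 5  [with Defects=-1, Heat=-2]  = -10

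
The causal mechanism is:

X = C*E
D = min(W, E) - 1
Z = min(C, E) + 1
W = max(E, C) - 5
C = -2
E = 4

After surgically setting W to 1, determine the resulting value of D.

0

Intervening sets W = 1 and removes its equation (W = max(E, C) - 5).
D = min(W, E) - 1  [with W=1, E=4]  = 0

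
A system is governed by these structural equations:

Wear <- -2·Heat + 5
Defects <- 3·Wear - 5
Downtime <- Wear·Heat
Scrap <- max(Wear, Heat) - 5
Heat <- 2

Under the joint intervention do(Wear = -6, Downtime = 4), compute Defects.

-23

Under do(Wear = -6, Downtime = 4), each intervened variable's structural equation is replaced by its fixed value.
Defects = 3·Wear - 5  [with Wear=-6]  = -23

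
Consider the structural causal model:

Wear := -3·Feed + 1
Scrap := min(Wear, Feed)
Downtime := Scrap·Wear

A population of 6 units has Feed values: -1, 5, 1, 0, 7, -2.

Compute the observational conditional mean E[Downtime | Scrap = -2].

Observing Scrap=-2 restricts to units where Scrap's equation naturally yields -2: Feed ∈ {1, -2}. In that subpopulation Downtime = 4, -14, mean -5.

-5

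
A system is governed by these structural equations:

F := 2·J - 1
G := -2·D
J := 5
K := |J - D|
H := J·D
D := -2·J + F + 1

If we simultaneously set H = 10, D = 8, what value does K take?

Under do(H = 10, D = 8), each intervened variable's structural equation is replaced by its fixed value.
K = |J - D|  [with J=5, D=8]  = 3

3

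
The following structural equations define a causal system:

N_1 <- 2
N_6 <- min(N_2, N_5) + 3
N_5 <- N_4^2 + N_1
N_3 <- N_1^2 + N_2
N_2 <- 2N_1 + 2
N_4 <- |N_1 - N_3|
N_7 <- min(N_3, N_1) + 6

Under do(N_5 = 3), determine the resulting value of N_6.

6

The intervention breaks the incoming arrows to N_5: N_5 <- N_4^2 + N_1 no longer applies, and N_5 = 3.
N_2 = 2N_1 + 2  [with N_1=2]  = 6
N_6 = min(N_2, N_5) + 3  [with N_2=6, N_5=3]  = 6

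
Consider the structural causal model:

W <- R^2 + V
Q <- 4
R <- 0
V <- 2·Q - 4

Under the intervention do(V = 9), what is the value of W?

The intervention breaks the incoming arrows to V: V <- 2·Q - 4 no longer applies, and V = 9.
W = R^2 + V  [with R=0, V=9]  = 9

9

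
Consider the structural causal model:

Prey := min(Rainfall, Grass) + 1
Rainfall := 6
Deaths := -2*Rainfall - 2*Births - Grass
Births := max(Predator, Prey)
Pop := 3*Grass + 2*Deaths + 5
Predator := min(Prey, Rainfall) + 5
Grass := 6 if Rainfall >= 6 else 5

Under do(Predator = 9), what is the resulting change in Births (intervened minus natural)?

Intervening sets Predator = 9 and removes its equation (Predator := min(Prey, Rainfall) + 5).
Grass = 6 if Rainfall >= 6 else 5  [with Rainfall=6]  = 6
Prey = min(Rainfall, Grass) + 1  [with Rainfall=6, Grass=6]  = 7
Births = max(Predator, Prey)  [with Predator=9, Prey=7]  = 9
Without intervention: Grass = 6 if Rainfall >= 6 else 5  [with Rainfall=6]  = 6; Prey = min(Rainfall, Grass) + 1  [with Rainfall=6, Grass=6]  = 7; Predator = min(Prey, Rainfall) + 5  [with Prey=7, Rainfall=6]  = 11; Births = max(Predator, Prey)  [with Predator=11, Prey=7]  = 11.
Change = 9 − 11 = -2.

-2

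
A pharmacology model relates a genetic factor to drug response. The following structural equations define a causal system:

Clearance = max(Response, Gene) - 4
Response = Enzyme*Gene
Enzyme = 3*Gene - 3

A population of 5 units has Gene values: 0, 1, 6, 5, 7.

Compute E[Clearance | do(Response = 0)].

Every unit gets Response=0 under the intervention. Clearance values become -4, -3, 2, 1, 3; E[Clearance|do(Response=0)] = -0.2.

-0.2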